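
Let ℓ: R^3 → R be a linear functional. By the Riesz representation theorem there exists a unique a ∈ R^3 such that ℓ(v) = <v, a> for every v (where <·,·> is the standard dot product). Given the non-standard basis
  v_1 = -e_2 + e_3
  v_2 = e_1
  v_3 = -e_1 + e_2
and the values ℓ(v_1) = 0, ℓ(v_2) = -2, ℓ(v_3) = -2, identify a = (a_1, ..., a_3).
a = (-2, -4, -4)

Write a = (a_1, ..., a_3) in the standard basis. For each basis vector v_i, ℓ(v_i) = <v_i, a> is a linear equation in the a_j's. Collect the n equations into a matrix system V a = ℓ, where row i of V is v_i (expressed in the standard basis). Since V is invertible (lower-triangular with 1s on the diagonal, up to permutation), solve by back-substitution:
  V =
[[0, -1, 1],
 [1, 0, 0],
 [-1, 1, 0]]
  V a = (0, -2, -2)
Solving gives a = (-2, -4, -4).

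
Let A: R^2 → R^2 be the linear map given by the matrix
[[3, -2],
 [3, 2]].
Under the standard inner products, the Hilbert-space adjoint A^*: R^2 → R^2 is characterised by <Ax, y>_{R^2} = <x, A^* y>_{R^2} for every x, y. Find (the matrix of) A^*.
A^* = A^T =
[[3, 3],
 [-2, 2]]

For real matrices with standard dot products, the defining identity <Ax, y> = <x, A^* y> gives (Ax)^T y = x^T (A^*) y, i.e. x^T A^T y = x^T (A^*) y. Since this holds for all x, y, we must have A^* = A^T. Therefore
A^* =
[[3, 3],
 [-2, 2]].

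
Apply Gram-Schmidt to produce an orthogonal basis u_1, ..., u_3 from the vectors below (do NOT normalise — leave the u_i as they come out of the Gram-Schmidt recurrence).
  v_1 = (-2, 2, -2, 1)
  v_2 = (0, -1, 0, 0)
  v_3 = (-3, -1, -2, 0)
Orthogonal basis:
  u_1 = (-2, 2, -2, 1)
  u_2 = (-4/13, -9/13, -4/13, 2/13)
  u_3 = (-7/9, 0, 2/9, -10/9)

Apply the Gram-Schmidt recurrence
  u_1 = v_1
  u_i = v_i − Σ_{j<i} ((v_i · u_j) / (u_j · u_j)) · u_j.

Step by step this gives:
  u_1 = (-2, 2, -2, 1)
  u_2 = (-4/13, -9/13, -4/13, 2/13)
  u_3 = (-7/9, 0, 2/9, -10/9)

Orthogonality check:
  u_2 · u_1 = 0 (should be 0)
  u_3 · u_1 = 0 (should be 0)
  u_3 · u_2 = 0 (should be 0)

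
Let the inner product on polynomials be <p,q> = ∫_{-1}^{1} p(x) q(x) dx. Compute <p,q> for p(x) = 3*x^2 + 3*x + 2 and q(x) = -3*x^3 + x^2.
<p,q> = -16/15

Expand the product: p(x)·q(x) = -9*x^5 - 6*x^4 - 3*x^3 + 2*x^2.
∫_{-1}^{1} of each monomial x^k gives [2/(k+1) if k even, 0 if k odd]. Integrating term-by-term (or equivalently evaluating the antiderivative F(x) = -3*x^6/2 - 6*x^5/5 - 3*x^4/4 + 2*x^3/3 at the endpoints):
  F(1) − F(−1) = -167/60 − (-103/60) = -16/15.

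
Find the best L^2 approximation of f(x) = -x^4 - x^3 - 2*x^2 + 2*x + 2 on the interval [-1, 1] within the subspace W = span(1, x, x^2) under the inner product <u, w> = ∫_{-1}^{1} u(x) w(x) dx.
g(x) = -20*x^2/7 + 7*x/5 + 73/35

The best approximation g ∈ W is the orthogonal projection of f onto W. Writing g = a_0 + a_1 x + a_2 x^2, the coefficients solve the normal equations G · a = b where
  G_{ij} = <φ_i, φ_j> and b_i = <f, φ_i>, with φ_0 = 1, φ_1 = x, φ_2 = x^2.
G =
  [2, 0, 2/3]
  [0, 2/3, 0]
  [2/3, 0, 2/5],
b = (34/15, 14/15, 26/105).
Solving gives a_0 = 73/35, a_1 = 7/5, a_2 = -20/7, so
  g(x) = -20*x^2/7 + 7*x/5 + 73/35.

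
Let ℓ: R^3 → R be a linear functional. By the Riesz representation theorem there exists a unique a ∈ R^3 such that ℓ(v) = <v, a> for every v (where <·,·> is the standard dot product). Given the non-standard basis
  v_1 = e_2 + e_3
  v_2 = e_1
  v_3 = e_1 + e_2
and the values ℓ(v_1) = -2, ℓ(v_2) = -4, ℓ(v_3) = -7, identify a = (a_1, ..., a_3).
a = (-4, -3, 1)

Write a = (a_1, ..., a_3) in the standard basis. For each basis vector v_i, ℓ(v_i) = <v_i, a> is a linear equation in the a_j's. Collect the n equations into a matrix system V a = ℓ, where row i of V is v_i (expressed in the standard basis). Since V is invertible (lower-triangular with 1s on the diagonal, up to permutation), solve by back-substitution:
  V =
[[0, 1, 1],
 [1, 0, 0],
 [1, 1, 0]]
  V a = (-2, -4, -7)
Solving gives a = (-4, -3, 1).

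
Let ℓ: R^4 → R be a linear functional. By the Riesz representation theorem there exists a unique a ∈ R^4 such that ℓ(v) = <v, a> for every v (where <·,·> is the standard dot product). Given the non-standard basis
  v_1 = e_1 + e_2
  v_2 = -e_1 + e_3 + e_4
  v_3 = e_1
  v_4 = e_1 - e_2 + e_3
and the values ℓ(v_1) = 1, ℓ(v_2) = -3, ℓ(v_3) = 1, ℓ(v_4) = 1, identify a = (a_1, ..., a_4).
a = (1, 0, 0, -2)

Write a = (a_1, ..., a_4) in the standard basis. For each basis vector v_i, ℓ(v_i) = <v_i, a> is a linear equation in the a_j's. Collect the n equations into a matrix system V a = ℓ, where row i of V is v_i (expressed in the standard basis). Since V is invertible (lower-triangular with 1s on the diagonal, up to permutation), solve by back-substitution:
  V =
[[1, 1, 0, 0],
 [-1, 0, 1, 1],
 [1, 0, 0, 0],
 [1, -1, 1, 0]]
  V a = (1, -3, 1, 1)
Solving gives a = (1, 0, 0, -2).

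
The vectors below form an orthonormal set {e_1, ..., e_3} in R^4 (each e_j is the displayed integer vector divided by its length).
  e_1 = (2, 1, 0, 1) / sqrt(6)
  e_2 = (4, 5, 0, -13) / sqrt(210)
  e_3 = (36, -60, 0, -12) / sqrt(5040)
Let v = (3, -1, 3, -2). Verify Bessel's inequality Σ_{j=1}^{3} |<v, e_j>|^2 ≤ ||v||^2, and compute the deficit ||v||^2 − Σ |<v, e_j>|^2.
Σ |<v, e_j>|^2 = 14; ||v||^2 = 23; deficit = 9

Write each e_j = u_j / sqrt(<u_j, u_j>) where u_j is the displayed integer vector. Then <v, e_j> = <v, u_j> / sqrt(<u_j, u_j>), so |<v, e_j>|^2 = <v, u_j>^2 / <u_j, u_j>.
Coefficients: <v, e_1> = 3/sqrt(6), <v, e_2> = 33/sqrt(210), <v, e_3> = 192/sqrt(5040).
Square and sum: Σ |<v, e_j>|^2 = 14.
Compute ||v||^2 = v·v = 23.
Deficit = 23 − 14 = 9 ≥ 0, confirming Bessel's inequality. (The deficit equals ||v − Σ <v,e_j> e_j||^2, the squared distance from v to span{e_j}.)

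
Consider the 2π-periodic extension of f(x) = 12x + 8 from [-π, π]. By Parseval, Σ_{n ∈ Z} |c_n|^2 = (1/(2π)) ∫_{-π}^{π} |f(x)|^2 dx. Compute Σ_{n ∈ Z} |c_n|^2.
Σ |c_n|^2 = 48π^2 + 64

Expand and integrate term by term over [-π, π]:
  ∫ (12x)^2 dx = 144·(2π^3/3); ∫ 2·12·(8)·x dx = 0 (odd integrand); ∫ 8^2 dx = 64·2π.
So (1/(2π)) ∫_{-π}^{π} (12x + 8)^2 dx = 144π^2/3 + 64 = 48π^2 + 64.
Parseval ⇒ Σ |c_n|^2 = 48π^2 + 64.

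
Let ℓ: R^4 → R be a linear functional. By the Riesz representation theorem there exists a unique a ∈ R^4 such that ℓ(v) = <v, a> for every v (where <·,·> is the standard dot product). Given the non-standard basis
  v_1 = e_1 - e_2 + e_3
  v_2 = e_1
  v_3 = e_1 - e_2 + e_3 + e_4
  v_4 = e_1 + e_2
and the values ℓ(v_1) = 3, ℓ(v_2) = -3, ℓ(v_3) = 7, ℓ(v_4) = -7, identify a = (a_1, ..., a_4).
a = (-3, -4, 2, 4)

Write a = (a_1, ..., a_4) in the standard basis. For each basis vector v_i, ℓ(v_i) = <v_i, a> is a linear equation in the a_j's. Collect the n equations into a matrix system V a = ℓ, where row i of V is v_i (expressed in the standard basis). Since V is invertible (lower-triangular with 1s on the diagonal, up to permutation), solve by back-substitution:
  V =
[[1, -1, 1, 0],
 [1, 0, 0, 0],
 [1, -1, 1, 1],
 [1, 1, 0, 0]]
  V a = (3, -3, 7, -7)
Solving gives a = (-3, -4, 2, 4).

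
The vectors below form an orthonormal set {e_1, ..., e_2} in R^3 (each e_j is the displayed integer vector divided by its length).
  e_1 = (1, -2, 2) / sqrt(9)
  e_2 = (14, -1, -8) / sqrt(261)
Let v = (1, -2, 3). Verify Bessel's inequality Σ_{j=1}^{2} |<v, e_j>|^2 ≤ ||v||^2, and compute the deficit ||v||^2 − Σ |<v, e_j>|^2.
Σ |<v, e_j>|^2 = 397/29; ||v||^2 = 14; deficit = 9/29

Write each e_j = u_j / sqrt(<u_j, u_j>) where u_j is the displayed integer vector. Then <v, e_j> = <v, u_j> / sqrt(<u_j, u_j>), so |<v, e_j>|^2 = <v, u_j>^2 / <u_j, u_j>.
Coefficients: <v, e_1> = 11/sqrt(9), <v, e_2> = -8/sqrt(261).
Square and sum: Σ |<v, e_j>|^2 = 397/29.
Compute ||v||^2 = v·v = 14.
Deficit = 14 − 397/29 = 9/29 ≥ 0, confirming Bessel's inequality. (The deficit equals ||v − Σ <v,e_j> e_j||^2, the squared distance from v to span{e_j}.)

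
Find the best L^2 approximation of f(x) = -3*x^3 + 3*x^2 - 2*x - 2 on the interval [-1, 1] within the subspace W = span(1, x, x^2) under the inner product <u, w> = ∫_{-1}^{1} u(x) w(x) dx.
g(x) = 3*x^2 - 19*x/5 - 2

The best approximation g ∈ W is the orthogonal projection of f onto W. Writing g = a_0 + a_1 x + a_2 x^2, the coefficients solve the normal equations G · a = b where
  G_{ij} = <φ_i, φ_j> and b_i = <f, φ_i>, with φ_0 = 1, φ_1 = x, φ_2 = x^2.
G =
  [2, 0, 2/3]
  [0, 2/3, 0]
  [2/3, 0, 2/5],
b = (-2, -38/15, -2/15).
Solving gives a_0 = -2, a_1 = -19/5, a_2 = 3, so
  g(x) = 3*x^2 - 19*x/5 - 2.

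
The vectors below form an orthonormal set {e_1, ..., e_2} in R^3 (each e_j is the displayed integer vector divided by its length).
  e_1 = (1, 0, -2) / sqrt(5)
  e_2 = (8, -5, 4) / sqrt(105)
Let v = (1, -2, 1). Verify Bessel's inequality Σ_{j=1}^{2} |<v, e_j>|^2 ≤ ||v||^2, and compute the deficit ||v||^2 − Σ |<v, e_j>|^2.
Σ |<v, e_j>|^2 = 101/21; ||v||^2 = 6; deficit = 25/21

Write each e_j = u_j / sqrt(<u_j, u_j>) where u_j is the displayed integer vector. Then <v, e_j> = <v, u_j> / sqrt(<u_j, u_j>), so |<v, e_j>|^2 = <v, u_j>^2 / <u_j, u_j>.
Coefficients: <v, e_1> = -1/sqrt(5), <v, e_2> = 22/sqrt(105).
Square and sum: Σ |<v, e_j>|^2 = 101/21.
Compute ||v||^2 = v·v = 6.
Deficit = 6 − 101/21 = 25/21 ≥ 0, confirming Bessel's inequality. (The deficit equals ||v − Σ <v,e_j> e_j||^2, the squared distance from v to span{e_j}.)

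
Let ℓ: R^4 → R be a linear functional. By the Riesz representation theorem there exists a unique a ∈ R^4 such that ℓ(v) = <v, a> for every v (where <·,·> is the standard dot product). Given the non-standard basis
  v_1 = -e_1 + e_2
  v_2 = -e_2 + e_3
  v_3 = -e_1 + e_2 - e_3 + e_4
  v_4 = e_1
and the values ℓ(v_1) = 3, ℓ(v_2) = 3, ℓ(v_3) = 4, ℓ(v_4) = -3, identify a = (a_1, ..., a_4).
a = (-3, 0, 3, 4)

Write a = (a_1, ..., a_4) in the standard basis. For each basis vector v_i, ℓ(v_i) = <v_i, a> is a linear equation in the a_j's. Collect the n equations into a matrix system V a = ℓ, where row i of V is v_i (expressed in the standard basis). Since V is invertible (lower-triangular with 1s on the diagonal, up to permutation), solve by back-substitution:
  V =
[[-1, 1, 0, 0],
 [0, -1, 1, 0],
 [-1, 1, -1, 1],
 [1, 0, 0, 0]]
  V a = (3, 3, 4, -3)
Solving gives a = (-3, 0, 3, 4).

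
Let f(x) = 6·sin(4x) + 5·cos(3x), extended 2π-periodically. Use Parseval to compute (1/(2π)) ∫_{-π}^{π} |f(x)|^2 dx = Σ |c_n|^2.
Σ |c_n|^2 = 61/2

Expand |f|^2 and use orthogonality of {sin(nx), cos(mx)} on [-π, π]:
  ∫_{-π}^{π} sin(nx)^2 dx = π, ∫ cos(mx)^2 dx = π, and cross terms integrate to 0.
So ∫_{-π}^{π} f(x)^2 dx = 6^2 · π + 5^2 · π = (36 + 25)π.
Divide by 2π: (36 + 25)/2 = 61/2.
By Parseval, this equals Σ |c_n|^2.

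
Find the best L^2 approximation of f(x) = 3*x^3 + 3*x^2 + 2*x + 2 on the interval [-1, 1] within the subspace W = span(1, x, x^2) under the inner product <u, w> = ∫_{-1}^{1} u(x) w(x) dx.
g(x) = 3*x^2 + 19*x/5 + 2

The best approximation g ∈ W is the orthogonal projection of f onto W. Writing g = a_0 + a_1 x + a_2 x^2, the coefficients solve the normal equations G · a = b where
  G_{ij} = <φ_i, φ_j> and b_i = <f, φ_i>, with φ_0 = 1, φ_1 = x, φ_2 = x^2.
G =
  [2, 0, 2/3]
  [0, 2/3, 0]
  [2/3, 0, 2/5],
b = (6, 38/15, 38/15).
Solving gives a_0 = 2, a_1 = 19/5, a_2 = 3, so
  g(x) = 3*x^2 + 19*x/5 + 2.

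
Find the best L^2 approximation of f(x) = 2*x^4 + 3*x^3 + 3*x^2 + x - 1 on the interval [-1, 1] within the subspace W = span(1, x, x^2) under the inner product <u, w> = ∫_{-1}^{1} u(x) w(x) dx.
g(x) = 33*x^2/7 + 14*x/5 - 41/35

The best approximation g ∈ W is the orthogonal projection of f onto W. Writing g = a_0 + a_1 x + a_2 x^2, the coefficients solve the normal equations G · a = b where
  G_{ij} = <φ_i, φ_j> and b_i = <f, φ_i>, with φ_0 = 1, φ_1 = x, φ_2 = x^2.
G =
  [2, 0, 2/3]
  [0, 2/3, 0]
  [2/3, 0, 2/5],
b = (4/5, 28/15, 116/105).
Solving gives a_0 = -41/35, a_1 = 14/5, a_2 = 33/7, so
  g(x) = 33*x^2/7 + 14*x/5 - 41/35.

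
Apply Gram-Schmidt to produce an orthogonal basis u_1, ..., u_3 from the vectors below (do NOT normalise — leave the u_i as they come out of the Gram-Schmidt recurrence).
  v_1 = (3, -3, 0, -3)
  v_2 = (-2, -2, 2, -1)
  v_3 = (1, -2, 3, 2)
Orthogonal basis:
  u_1 = (3, -3, 0, -3)
  u_2 = (-7/3, -5/3, 2, -2/3)
  u_3 = (65/38, -35/38, 40/19, 50/19)

Apply the Gram-Schmidt recurrence
  u_1 = v_1
  u_i = v_i − Σ_{j<i} ((v_i · u_j) / (u_j · u_j)) · u_j.

Step by step this gives:
  u_1 = (3, -3, 0, -3)
  u_2 = (-7/3, -5/3, 2, -2/3)
  u_3 = (65/38, -35/38, 40/19, 50/19)

Orthogonality check:
  u_2 · u_1 = 0 (should be 0)
  u_3 · u_1 = 0 (should be 0)
  u_3 · u_2 = 0 (should be 0)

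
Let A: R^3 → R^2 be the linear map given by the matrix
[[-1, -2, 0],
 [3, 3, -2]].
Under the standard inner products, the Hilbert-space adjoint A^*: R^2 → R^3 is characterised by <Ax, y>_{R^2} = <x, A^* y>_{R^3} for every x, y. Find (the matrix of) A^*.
A^* = A^T =
[[-1, 3],
 [-2, 3],
 [0, -2]]

For real matrices with standard dot products, the defining identity <Ax, y> = <x, A^* y> gives (Ax)^T y = x^T (A^*) y, i.e. x^T A^T y = x^T (A^*) y. Since this holds for all x, y, we must have A^* = A^T. Therefore
A^* =
[[-1, 3],
 [-2, 3],
 [0, -2]].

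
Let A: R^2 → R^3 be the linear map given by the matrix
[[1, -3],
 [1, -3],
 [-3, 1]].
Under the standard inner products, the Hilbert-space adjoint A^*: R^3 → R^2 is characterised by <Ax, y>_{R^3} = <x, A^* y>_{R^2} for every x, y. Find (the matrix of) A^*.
A^* = A^T =
[[1, 1, -3],
 [-3, -3, 1]]

For real matrices with standard dot products, the defining identity <Ax, y> = <x, A^* y> gives (Ax)^T y = x^T (A^*) y, i.e. x^T A^T y = x^T (A^*) y. Since this holds for all x, y, we must have A^* = A^T. Therefore
A^* =
[[1, 1, -3],
 [-3, -3, 1]].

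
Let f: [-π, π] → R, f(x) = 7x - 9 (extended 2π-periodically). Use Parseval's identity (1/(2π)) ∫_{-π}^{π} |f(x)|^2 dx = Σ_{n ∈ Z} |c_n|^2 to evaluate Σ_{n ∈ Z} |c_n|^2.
Σ |c_n|^2 = 49π^2/3 + 81

Expand and integrate term by term over [-π, π]:
  ∫ (7x)^2 dx = 49·(2π^3/3); ∫ 2·7·(-9)·x dx = 0 (odd integrand); ∫ (-9)^2 dx = 81·2π.
So (1/(2π)) ∫_{-π}^{π} (7x - 9)^2 dx = 49π^2/3 + 81 = 49π^2/3 + 81.
Parseval ⇒ Σ |c_n|^2 = 49π^2/3 + 81.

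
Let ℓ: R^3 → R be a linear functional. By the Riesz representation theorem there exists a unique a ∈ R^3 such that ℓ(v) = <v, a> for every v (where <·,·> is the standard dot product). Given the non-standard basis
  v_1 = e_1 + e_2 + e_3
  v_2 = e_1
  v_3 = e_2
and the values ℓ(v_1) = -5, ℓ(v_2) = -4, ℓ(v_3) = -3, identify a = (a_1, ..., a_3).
a = (-4, -3, 2)

Write a = (a_1, ..., a_3) in the standard basis. For each basis vector v_i, ℓ(v_i) = <v_i, a> is a linear equation in the a_j's. Collect the n equations into a matrix system V a = ℓ, where row i of V is v_i (expressed in the standard basis). Since V is invertible (lower-triangular with 1s on the diagonal, up to permutation), solve by back-substitution:
  V =
[[1, 1, 1],
 [1, 0, 0],
 [0, 1, 0]]
  V a = (-5, -4, -3)
Solving gives a = (-4, -3, 2).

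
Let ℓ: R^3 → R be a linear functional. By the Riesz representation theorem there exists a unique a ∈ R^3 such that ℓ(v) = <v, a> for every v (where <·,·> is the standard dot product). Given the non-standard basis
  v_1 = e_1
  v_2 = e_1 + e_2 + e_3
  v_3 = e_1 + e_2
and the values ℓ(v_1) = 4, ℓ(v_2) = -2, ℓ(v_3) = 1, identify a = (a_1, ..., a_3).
a = (4, -3, -3)

Write a = (a_1, ..., a_3) in the standard basis. For each basis vector v_i, ℓ(v_i) = <v_i, a> is a linear equation in the a_j's. Collect the n equations into a matrix system V a = ℓ, where row i of V is v_i (expressed in the standard basis). Since V is invertible (lower-triangular with 1s on the diagonal, up to permutation), solve by back-substitution:
  V =
[[1, 0, 0],
 [1, 1, 1],
 [1, 1, 0]]
  V a = (4, -2, 1)
Solving gives a = (4, -3, -3).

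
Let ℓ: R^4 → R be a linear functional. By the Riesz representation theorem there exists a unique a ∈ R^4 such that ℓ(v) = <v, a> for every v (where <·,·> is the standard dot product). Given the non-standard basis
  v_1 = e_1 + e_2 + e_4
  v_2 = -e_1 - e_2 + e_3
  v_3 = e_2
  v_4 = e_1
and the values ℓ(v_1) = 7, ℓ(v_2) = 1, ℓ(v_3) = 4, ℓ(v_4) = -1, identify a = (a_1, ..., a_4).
a = (-1, 4, 4, 4)

Write a = (a_1, ..., a_4) in the standard basis. For each basis vector v_i, ℓ(v_i) = <v_i, a> is a linear equation in the a_j's. Collect the n equations into a matrix system V a = ℓ, where row i of V is v_i (expressed in the standard basis). Since V is invertible (lower-triangular with 1s on the diagonal, up to permutation), solve by back-substitution:
  V =
[[1, 1, 0, 1],
 [-1, -1, 1, 0],
 [0, 1, 0, 0],
 [1, 0, 0, 0]]
  V a = (7, 1, 4, -1)
Solving gives a = (-1, 4, 4, 4).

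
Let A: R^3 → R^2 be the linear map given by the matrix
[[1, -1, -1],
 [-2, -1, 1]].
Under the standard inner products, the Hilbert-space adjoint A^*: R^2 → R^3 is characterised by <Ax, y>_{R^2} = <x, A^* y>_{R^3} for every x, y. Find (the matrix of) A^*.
A^* = A^T =
[[1, -2],
 [-1, -1],
 [-1, 1]]

For real matrices with standard dot products, the defining identity <Ax, y> = <x, A^* y> gives (Ax)^T y = x^T (A^*) y, i.e. x^T A^T y = x^T (A^*) y. Since this holds for all x, y, we must have A^* = A^T. Therefore
A^* =
[[1, -2],
 [-1, -1],
 [-1, 1]].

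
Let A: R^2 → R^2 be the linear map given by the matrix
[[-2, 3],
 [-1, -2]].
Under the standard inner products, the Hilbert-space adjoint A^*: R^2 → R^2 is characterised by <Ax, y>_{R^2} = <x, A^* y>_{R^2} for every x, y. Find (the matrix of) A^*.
A^* = A^T =
[[-2, -1],
 [3, -2]]

For real matrices with standard dot products, the defining identity <Ax, y> = <x, A^* y> gives (Ax)^T y = x^T (A^*) y, i.e. x^T A^T y = x^T (A^*) y. Since this holds for all x, y, we must have A^* = A^T. Therefore
A^* =
[[-2, -1],
 [3, -2]].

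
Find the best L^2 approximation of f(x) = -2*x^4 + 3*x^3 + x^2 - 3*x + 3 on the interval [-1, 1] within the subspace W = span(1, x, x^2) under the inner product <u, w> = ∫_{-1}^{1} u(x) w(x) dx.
g(x) = -5*x^2/7 - 6*x/5 + 111/35

The best approximation g ∈ W is the orthogonal projection of f onto W. Writing g = a_0 + a_1 x + a_2 x^2, the coefficients solve the normal equations G · a = b where
  G_{ij} = <φ_i, φ_j> and b_i = <f, φ_i>, with φ_0 = 1, φ_1 = x, φ_2 = x^2.
G =
  [2, 0, 2/3]
  [0, 2/3, 0]
  [2/3, 0, 2/5],
b = (88/15, -4/5, 64/35).
Solving gives a_0 = 111/35, a_1 = -6/5, a_2 = -5/7, so
  g(x) = -5*x^2/7 - 6*x/5 + 111/35.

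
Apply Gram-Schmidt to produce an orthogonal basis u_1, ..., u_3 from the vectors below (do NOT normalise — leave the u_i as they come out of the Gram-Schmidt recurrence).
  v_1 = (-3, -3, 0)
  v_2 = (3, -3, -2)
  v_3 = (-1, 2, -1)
Orthogonal basis:
  u_1 = (-3, -3, 0)
  u_2 = (3, -3, -2)
  u_3 = (-6/11, 6/11, -18/11)

Apply the Gram-Schmidt recurrence
  u_1 = v_1
  u_i = v_i − Σ_{j<i} ((v_i · u_j) / (u_j · u_j)) · u_j.

Step by step this gives:
  u_1 = (-3, -3, 0)
  u_2 = (3, -3, -2)
  u_3 = (-6/11, 6/11, -18/11)

Orthogonality check:
  u_2 · u_1 = 0 (should be 0)
  u_3 · u_1 = 0 (should be 0)
  u_3 · u_2 = 0 (should be 0)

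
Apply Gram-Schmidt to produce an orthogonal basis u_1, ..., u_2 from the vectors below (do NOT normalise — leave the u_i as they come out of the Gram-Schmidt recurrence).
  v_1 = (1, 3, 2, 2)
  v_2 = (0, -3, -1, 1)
Orthogonal basis:
  u_1 = (1, 3, 2, 2)
  u_2 = (1/2, -3/2, 0, 2)

Apply the Gram-Schmidt recurrence
  u_1 = v_1
  u_i = v_i − Σ_{j<i} ((v_i · u_j) / (u_j · u_j)) · u_j.

Step by step this gives:
  u_1 = (1, 3, 2, 2)
  u_2 = (1/2, -3/2, 0, 2)

Orthogonality check:
  u_2 · u_1 = 0 (should be 0)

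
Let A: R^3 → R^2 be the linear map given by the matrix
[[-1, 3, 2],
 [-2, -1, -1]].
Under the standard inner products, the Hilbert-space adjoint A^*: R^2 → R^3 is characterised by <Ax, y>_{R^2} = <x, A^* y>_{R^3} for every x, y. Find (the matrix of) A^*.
A^* = A^T =
[[-1, -2],
 [3, -1],
 [2, -1]]

For real matrices with standard dot products, the defining identity <Ax, y> = <x, A^* y> gives (Ax)^T y = x^T (A^*) y, i.e. x^T A^T y = x^T (A^*) y. Since this holds for all x, y, we must have A^* = A^T. Therefore
A^* =
[[-1, -2],
 [3, -1],
 [2, -1]].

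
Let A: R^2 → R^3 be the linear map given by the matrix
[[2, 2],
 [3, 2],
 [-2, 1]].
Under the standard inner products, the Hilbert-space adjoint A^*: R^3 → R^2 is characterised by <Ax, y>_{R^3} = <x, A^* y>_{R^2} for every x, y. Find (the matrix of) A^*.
A^* = A^T =
[[2, 3, -2],
 [2, 2, 1]]

For real matrices with standard dot products, the defining identity <Ax, y> = <x, A^* y> gives (Ax)^T y = x^T (A^*) y, i.e. x^T A^T y = x^T (A^*) y. Since this holds for all x, y, we must have A^* = A^T. Therefore
A^* =
[[2, 3, -2],
 [2, 2, 1]].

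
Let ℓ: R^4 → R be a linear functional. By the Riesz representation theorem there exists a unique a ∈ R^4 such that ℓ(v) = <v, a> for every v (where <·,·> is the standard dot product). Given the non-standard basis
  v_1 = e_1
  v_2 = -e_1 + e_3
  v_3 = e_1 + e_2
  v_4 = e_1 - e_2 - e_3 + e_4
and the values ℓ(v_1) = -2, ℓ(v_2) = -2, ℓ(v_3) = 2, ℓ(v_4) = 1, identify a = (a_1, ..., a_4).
a = (-2, 4, -4, 3)

Write a = (a_1, ..., a_4) in the standard basis. For each basis vector v_i, ℓ(v_i) = <v_i, a> is a linear equation in the a_j's. Collect the n equations into a matrix system V a = ℓ, where row i of V is v_i (expressed in the standard basis). Since V is invertible (lower-triangular with 1s on the diagonal, up to permutation), solve by back-substitution:
  V =
[[1, 0, 0, 0],
 [-1, 0, 1, 0],
 [1, 1, 0, 0],
 [1, -1, -1, 1]]
  V a = (-2, -2, 2, 1)
Solving gives a = (-2, 4, -4, 3).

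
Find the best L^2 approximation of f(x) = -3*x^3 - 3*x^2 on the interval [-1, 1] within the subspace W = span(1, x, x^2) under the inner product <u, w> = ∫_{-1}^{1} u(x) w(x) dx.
g(x) = -3*x^2 - 9*x/5

The best approximation g ∈ W is the orthogonal projection of f onto W. Writing g = a_0 + a_1 x + a_2 x^2, the coefficients solve the normal equations G · a = b where
  G_{ij} = <φ_i, φ_j> and b_i = <f, φ_i>, with φ_0 = 1, φ_1 = x, φ_2 = x^2.
G =
  [2, 0, 2/3]
  [0, 2/3, 0]
  [2/3, 0, 2/5],
b = (-2, -6/5, -6/5).
Solving gives a_0 = 0, a_1 = -9/5, a_2 = -3, so
  g(x) = -3*x^2 - 9*x/5.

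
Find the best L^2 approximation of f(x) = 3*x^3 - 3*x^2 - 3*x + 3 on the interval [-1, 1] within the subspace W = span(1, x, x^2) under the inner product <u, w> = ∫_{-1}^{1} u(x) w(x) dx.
g(x) = -3*x^2 - 6*x/5 + 3

The best approximation g ∈ W is the orthogonal projection of f onto W. Writing g = a_0 + a_1 x + a_2 x^2, the coefficients solve the normal equations G · a = b where
  G_{ij} = <φ_i, φ_j> and b_i = <f, φ_i>, with φ_0 = 1, φ_1 = x, φ_2 = x^2.
G =
  [2, 0, 2/3]
  [0, 2/3, 0]
  [2/3, 0, 2/5],
b = (4, -4/5, 4/5).
Solving gives a_0 = 3, a_1 = -6/5, a_2 = -3, so
  g(x) = -3*x^2 - 6*x/5 + 3.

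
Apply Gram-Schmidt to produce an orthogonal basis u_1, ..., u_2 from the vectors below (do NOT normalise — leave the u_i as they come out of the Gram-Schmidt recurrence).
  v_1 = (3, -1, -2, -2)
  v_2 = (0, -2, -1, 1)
Orthogonal basis:
  u_1 = (3, -1, -2, -2)
  u_2 = (-1/3, -17/9, -7/9, 11/9)

Apply the Gram-Schmidt recurrence
  u_1 = v_1
  u_i = v_i − Σ_{j<i} ((v_i · u_j) / (u_j · u_j)) · u_j.

Step by step this gives:
  u_1 = (3, -1, -2, -2)
  u_2 = (-1/3, -17/9, -7/9, 11/9)

Orthogonality check:
  u_2 · u_1 = 0 (should be 0)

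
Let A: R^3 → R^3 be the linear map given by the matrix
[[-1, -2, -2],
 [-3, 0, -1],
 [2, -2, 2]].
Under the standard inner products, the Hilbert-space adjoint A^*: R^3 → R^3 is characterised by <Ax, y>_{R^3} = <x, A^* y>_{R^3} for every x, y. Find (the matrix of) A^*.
A^* = A^T =
[[-1, -3, 2],
 [-2, 0, -2],
 [-2, -1, 2]]

For real matrices with standard dot products, the defining identity <Ax, y> = <x, A^* y> gives (Ax)^T y = x^T (A^*) y, i.e. x^T A^T y = x^T (A^*) y. Since this holds for all x, y, we must have A^* = A^T. Therefore
A^* =
[[-1, -3, 2],
 [-2, 0, -2],
 [-2, -1, 2]].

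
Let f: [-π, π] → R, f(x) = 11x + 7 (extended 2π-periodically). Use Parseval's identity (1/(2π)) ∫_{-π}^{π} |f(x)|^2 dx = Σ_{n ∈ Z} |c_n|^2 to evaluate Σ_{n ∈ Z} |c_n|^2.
Σ |c_n|^2 = 121π^2/3 + 49

Expand and integrate term by term over [-π, π]:
  ∫ (11x)^2 dx = 121·(2π^3/3); ∫ 2·11·(7)·x dx = 0 (odd integrand); ∫ 7^2 dx = 49·2π.
So (1/(2π)) ∫_{-π}^{π} (11x + 7)^2 dx = 121π^2/3 + 49 = 121π^2/3 + 49.
Parseval ⇒ Σ |c_n|^2 = 121π^2/3 + 49.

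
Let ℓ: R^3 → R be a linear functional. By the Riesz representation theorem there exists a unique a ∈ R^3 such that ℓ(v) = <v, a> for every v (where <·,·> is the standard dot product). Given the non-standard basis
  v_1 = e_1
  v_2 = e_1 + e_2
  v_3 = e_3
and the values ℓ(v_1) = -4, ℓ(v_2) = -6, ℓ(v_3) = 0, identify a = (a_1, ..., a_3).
a = (-4, -2, 0)

Write a = (a_1, ..., a_3) in the standard basis. For each basis vector v_i, ℓ(v_i) = <v_i, a> is a linear equation in the a_j's. Collect the n equations into a matrix system V a = ℓ, where row i of V is v_i (expressed in the standard basis). Since V is invertible (lower-triangular with 1s on the diagonal, up to permutation), solve by back-substitution:
  V =
[[1, 0, 0],
 [1, 1, 0],
 [0, 0, 1]]
  V a = (-4, -6, 0)
Solving gives a = (-4, -2, 0).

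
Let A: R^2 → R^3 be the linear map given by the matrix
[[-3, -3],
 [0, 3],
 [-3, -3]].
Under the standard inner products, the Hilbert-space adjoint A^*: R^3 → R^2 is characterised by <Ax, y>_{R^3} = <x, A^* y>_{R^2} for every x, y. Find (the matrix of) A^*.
A^* = A^T =
[[-3, 0, -3],
 [-3, 3, -3]]

For real matrices with standard dot products, the defining identity <Ax, y> = <x, A^* y> gives (Ax)^T y = x^T (A^*) y, i.e. x^T A^T y = x^T (A^*) y. Since this holds for all x, y, we must have A^* = A^T. Therefore
A^* =
[[-3, 0, -3],
 [-3, 3, -3]].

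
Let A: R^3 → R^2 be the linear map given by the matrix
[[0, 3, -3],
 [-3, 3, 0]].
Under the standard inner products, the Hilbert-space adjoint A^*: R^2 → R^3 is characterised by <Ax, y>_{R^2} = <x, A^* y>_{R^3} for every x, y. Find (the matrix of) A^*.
A^* = A^T =
[[0, -3],
 [3, 3],
 [-3, 0]]

For real matrices with standard dot products, the defining identity <Ax, y> = <x, A^* y> gives (Ax)^T y = x^T (A^*) y, i.e. x^T A^T y = x^T (A^*) y. Since this holds for all x, y, we must have A^* = A^T. Therefore
A^* =
[[0, -3],
 [3, 3],
 [-3, 0]].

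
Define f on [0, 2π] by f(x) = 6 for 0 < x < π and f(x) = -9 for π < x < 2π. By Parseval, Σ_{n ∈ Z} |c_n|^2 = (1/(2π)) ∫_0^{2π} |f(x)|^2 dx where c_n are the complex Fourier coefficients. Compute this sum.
Σ |c_n|^2 = 117/2

Parseval equates the L^2 energy of f (normalised by 1/(2π)) with the ℓ^2 sum of its Fourier coefficients: (1/(2π)) ∫_0^{2π} |f|^2 = Σ |c_n|^2.
Compute the left side: (1/(2π)) [∫_0^π 6^2 dx + ∫_π^{2π} (-9)^2 dx] = (1/(2π)) · (36π + 81π) = (36 + 81)/2 = 117/2.
So Σ_{n ∈ Z} |c_n|^2 = 117/2.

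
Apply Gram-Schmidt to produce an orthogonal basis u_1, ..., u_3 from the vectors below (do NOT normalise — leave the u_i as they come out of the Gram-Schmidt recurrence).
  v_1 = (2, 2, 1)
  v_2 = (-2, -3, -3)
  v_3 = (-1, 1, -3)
Orthogonal basis:
  u_1 = (2, 2, 1)
  u_2 = (8/9, -1/9, -14/9)
  u_3 = (-39/29, 52/29, -26/29)

Apply the Gram-Schmidt recurrence
  u_1 = v_1
  u_i = v_i − Σ_{j<i} ((v_i · u_j) / (u_j · u_j)) · u_j.

Step by step this gives:
  u_1 = (2, 2, 1)
  u_2 = (8/9, -1/9, -14/9)
  u_3 = (-39/29, 52/29, -26/29)

Orthogonality check:
  u_2 · u_1 = 0 (should be 0)
  u_3 · u_1 = 0 (should be 0)
  u_3 · u_2 = 0 (should be 0)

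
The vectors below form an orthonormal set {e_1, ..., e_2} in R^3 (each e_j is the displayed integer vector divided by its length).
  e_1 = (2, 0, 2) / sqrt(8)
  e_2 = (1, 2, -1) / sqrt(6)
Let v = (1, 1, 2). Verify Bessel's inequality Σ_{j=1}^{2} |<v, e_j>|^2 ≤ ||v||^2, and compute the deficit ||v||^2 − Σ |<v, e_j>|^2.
Σ |<v, e_j>|^2 = 14/3; ||v||^2 = 6; deficit = 4/3

Write each e_j = u_j / sqrt(<u_j, u_j>) where u_j is the displayed integer vector. Then <v, e_j> = <v, u_j> / sqrt(<u_j, u_j>), so |<v, e_j>|^2 = <v, u_j>^2 / <u_j, u_j>.
Coefficients: <v, e_1> = 6/sqrt(8), <v, e_2> = 1/sqrt(6).
Square and sum: Σ |<v, e_j>|^2 = 14/3.
Compute ||v||^2 = v·v = 6.
Deficit = 6 − 14/3 = 4/3 ≥ 0, confirming Bessel's inequality. (The deficit equals ||v − Σ <v,e_j> e_j||^2, the squared distance from v to span{e_j}.)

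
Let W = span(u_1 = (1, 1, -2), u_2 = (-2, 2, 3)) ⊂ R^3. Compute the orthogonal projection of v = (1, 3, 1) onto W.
proj_W(v) = (-16/33, 92/33, 5/33)

Set up U = [u_1 | ... | u_2] ∈ R^(3×2). The projector onto W = col(U) is P = U (U^T U)^(-1) U^T.
Compute U^T U =
  [6, -6]
  [-6, 17],
and U^T v = (2, 7).
Solve U^T U · c = U^T v for the coefficients: c = (38/33, 9/11). The projection is proj_W(v) = U c.
Check: (v - proj_W(v)) · u_1 = 0  (should be 0).
Check: (v - proj_W(v)) · u_2 = 0  (should be 0).
Result: proj_W(v) = (-16/33, 92/33, 5/33).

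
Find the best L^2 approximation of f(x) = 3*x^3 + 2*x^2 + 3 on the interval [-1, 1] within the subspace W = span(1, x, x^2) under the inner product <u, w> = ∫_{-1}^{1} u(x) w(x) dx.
g(x) = 2*x^2 + 9*x/5 + 3

The best approximation g ∈ W is the orthogonal projection of f onto W. Writing g = a_0 + a_1 x + a_2 x^2, the coefficients solve the normal equations G · a = b where
  G_{ij} = <φ_i, φ_j> and b_i = <f, φ_i>, with φ_0 = 1, φ_1 = x, φ_2 = x^2.
G =
  [2, 0, 2/3]
  [0, 2/3, 0]
  [2/3, 0, 2/5],
b = (22/3, 6/5, 14/5).
Solving gives a_0 = 3, a_1 = 9/5, a_2 = 2, so
  g(x) = 2*x^2 + 9*x/5 + 3.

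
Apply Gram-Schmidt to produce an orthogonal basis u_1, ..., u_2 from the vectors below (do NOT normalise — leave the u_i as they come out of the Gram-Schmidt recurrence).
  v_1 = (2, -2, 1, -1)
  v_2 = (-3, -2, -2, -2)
Orthogonal basis:
  u_1 = (2, -2, 1, -1)
  u_2 = (-13/5, -12/5, -9/5, -11/5)

Apply the Gram-Schmidt recurrence
  u_1 = v_1
  u_i = v_i − Σ_{j<i} ((v_i · u_j) / (u_j · u_j)) · u_j.

Step by step this gives:
  u_1 = (2, -2, 1, -1)
  u_2 = (-13/5, -12/5, -9/5, -11/5)

Orthogonality check:
  u_2 · u_1 = 0 (should be 0)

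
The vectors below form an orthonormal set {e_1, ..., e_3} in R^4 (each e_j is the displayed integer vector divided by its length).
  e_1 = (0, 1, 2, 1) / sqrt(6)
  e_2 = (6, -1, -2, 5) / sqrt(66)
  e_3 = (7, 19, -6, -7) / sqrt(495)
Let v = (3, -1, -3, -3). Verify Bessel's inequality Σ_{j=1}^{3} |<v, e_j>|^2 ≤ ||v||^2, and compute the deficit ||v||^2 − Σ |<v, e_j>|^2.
Σ |<v, e_j>|^2 = 971/45; ||v||^2 = 28; deficit = 289/45

Write each e_j = u_j / sqrt(<u_j, u_j>) where u_j is the displayed integer vector. Then <v, e_j> = <v, u_j> / sqrt(<u_j, u_j>), so |<v, e_j>|^2 = <v, u_j>^2 / <u_j, u_j>.
Coefficients: <v, e_1> = -10/sqrt(6), <v, e_2> = 10/sqrt(66), <v, e_3> = 41/sqrt(495).
Square and sum: Σ |<v, e_j>|^2 = 971/45.
Compute ||v||^2 = v·v = 28.
Deficit = 28 − 971/45 = 289/45 ≥ 0, confirming Bessel's inequality. (The deficit equals ||v − Σ <v,e_j> e_j||^2, the squared distance from v to span{e_j}.)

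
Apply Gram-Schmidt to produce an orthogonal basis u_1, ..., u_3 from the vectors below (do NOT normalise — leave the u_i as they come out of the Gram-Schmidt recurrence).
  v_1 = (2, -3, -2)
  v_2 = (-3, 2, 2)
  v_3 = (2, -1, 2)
Orthogonal basis:
  u_1 = (2, -3, -2)
  u_2 = (-19/17, -14/17, 2/17)
  u_3 = (32/33, -32/33, 80/33)

Apply the Gram-Schmidt recurrence
  u_1 = v_1
  u_i = v_i − Σ_{j<i} ((v_i · u_j) / (u_j · u_j)) · u_j.

Step by step this gives:
  u_1 = (2, -3, -2)
  u_2 = (-19/17, -14/17, 2/17)
  u_3 = (32/33, -32/33, 80/33)

Orthogonality check:
  u_2 · u_1 = 0 (should be 0)
  u_3 · u_1 = 0 (should be 0)
  u_3 · u_2 = 0 (should be 0)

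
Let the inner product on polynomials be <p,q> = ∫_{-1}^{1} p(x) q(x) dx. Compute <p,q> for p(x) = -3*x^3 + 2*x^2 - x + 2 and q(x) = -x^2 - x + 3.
<p,q> = 236/15

Expand the product: p(x)·q(x) = 3*x^5 + x^4 - 10*x^3 + 5*x^2 - 5*x + 6.
∫_{-1}^{1} of each monomial x^k gives [2/(k+1) if k even, 0 if k odd]. Integrating term-by-term (or equivalently evaluating the antiderivative F(x) = x^6/2 + x^5/5 - 5*x^4/2 + 5*x^3/3 - 5*x^2/2 + 6*x at the endpoints):
  F(1) − F(−1) = 101/30 − (-371/30) = 236/15.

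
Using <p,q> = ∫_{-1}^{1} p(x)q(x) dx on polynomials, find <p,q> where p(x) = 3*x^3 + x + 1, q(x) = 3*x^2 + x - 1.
<p,q> = 28/15

Expand the product: p(x)·q(x) = 9*x^5 + 3*x^4 + 4*x^2 - 1.
∫_{-1}^{1} of each monomial x^k gives [2/(k+1) if k even, 0 if k odd]. Integrating term-by-term (or equivalently evaluating the antiderivative F(x) = 3*x^6/2 + 3*x^5/5 + 4*x^3/3 - x at the endpoints):
  F(1) − F(−1) = 73/30 − (17/30) = 28/15.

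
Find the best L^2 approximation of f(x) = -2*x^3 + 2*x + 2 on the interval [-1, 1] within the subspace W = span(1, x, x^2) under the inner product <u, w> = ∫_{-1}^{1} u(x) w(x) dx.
g(x) = 4*x/5 + 2

The best approximation g ∈ W is the orthogonal projection of f onto W. Writing g = a_0 + a_1 x + a_2 x^2, the coefficients solve the normal equations G · a = b where
  G_{ij} = <φ_i, φ_j> and b_i = <f, φ_i>, with φ_0 = 1, φ_1 = x, φ_2 = x^2.
G =
  [2, 0, 2/3]
  [0, 2/3, 0]
  [2/3, 0, 2/5],
b = (4, 8/15, 4/3).
Solving gives a_0 = 2, a_1 = 4/5, a_2 = 0, so
  g(x) = 4*x/5 + 2.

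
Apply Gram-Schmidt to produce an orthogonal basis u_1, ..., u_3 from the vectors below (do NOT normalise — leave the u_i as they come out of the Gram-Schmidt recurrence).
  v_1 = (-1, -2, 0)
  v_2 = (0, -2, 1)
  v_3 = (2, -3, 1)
Orthogonal basis:
  u_1 = (-1, -2, 0)
  u_2 = (4/5, -2/5, 1)
  u_3 = (10/9, -5/9, -10/9)

Apply the Gram-Schmidt recurrence
  u_1 = v_1
  u_i = v_i − Σ_{j<i} ((v_i · u_j) / (u_j · u_j)) · u_j.

Step by step this gives:
  u_1 = (-1, -2, 0)
  u_2 = (4/5, -2/5, 1)
  u_3 = (10/9, -5/9, -10/9)

Orthogonality check:
  u_2 · u_1 = 0 (should be 0)
  u_3 · u_1 = 0 (should be 0)
  u_3 · u_2 = 0 (should be 0)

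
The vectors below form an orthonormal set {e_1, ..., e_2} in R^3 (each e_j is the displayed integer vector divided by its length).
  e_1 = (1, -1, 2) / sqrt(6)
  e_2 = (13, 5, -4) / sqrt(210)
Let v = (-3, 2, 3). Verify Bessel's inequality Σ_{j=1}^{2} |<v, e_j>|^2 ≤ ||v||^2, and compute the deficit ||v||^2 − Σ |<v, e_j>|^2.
Σ |<v, e_j>|^2 = 286/35; ||v||^2 = 22; deficit = 484/35

Write each e_j = u_j / sqrt(<u_j, u_j>) where u_j is the displayed integer vector. Then <v, e_j> = <v, u_j> / sqrt(<u_j, u_j>), so |<v, e_j>|^2 = <v, u_j>^2 / <u_j, u_j>.
Coefficients: <v, e_1> = 1/sqrt(6), <v, e_2> = -41/sqrt(210).
Square and sum: Σ |<v, e_j>|^2 = 286/35.
Compute ||v||^2 = v·v = 22.
Deficit = 22 − 286/35 = 484/35 ≥ 0, confirming Bessel's inequality. (The deficit equals ||v − Σ <v,e_j> e_j||^2, the squared distance from v to span{e_j}.)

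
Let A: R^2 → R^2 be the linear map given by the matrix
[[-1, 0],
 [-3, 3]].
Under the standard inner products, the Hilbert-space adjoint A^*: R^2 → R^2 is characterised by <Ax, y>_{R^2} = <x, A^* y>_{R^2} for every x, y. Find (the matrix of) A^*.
A^* = A^T =
[[-1, -3],
 [0, 3]]

For real matrices with standard dot products, the defining identity <Ax, y> = <x, A^* y> gives (Ax)^T y = x^T (A^*) y, i.e. x^T A^T y = x^T (A^*) y. Since this holds for all x, y, we must have A^* = A^T. Therefore
A^* =
[[-1, -3],
 [0, 3]].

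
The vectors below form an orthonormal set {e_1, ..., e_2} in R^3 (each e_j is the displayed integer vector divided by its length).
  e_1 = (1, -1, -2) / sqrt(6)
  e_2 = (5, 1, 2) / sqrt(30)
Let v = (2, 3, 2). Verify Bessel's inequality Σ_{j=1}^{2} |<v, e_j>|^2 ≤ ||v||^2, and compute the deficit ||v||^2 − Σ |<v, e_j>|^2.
Σ |<v, e_j>|^2 = 69/5; ||v||^2 = 17; deficit = 16/5

Write each e_j = u_j / sqrt(<u_j, u_j>) where u_j is the displayed integer vector. Then <v, e_j> = <v, u_j> / sqrt(<u_j, u_j>), so |<v, e_j>|^2 = <v, u_j>^2 / <u_j, u_j>.
Coefficients: <v, e_1> = -5/sqrt(6), <v, e_2> = 17/sqrt(30).
Square and sum: Σ |<v, e_j>|^2 = 69/5.
Compute ||v||^2 = v·v = 17.
Deficit = 17 − 69/5 = 16/5 ≥ 0, confirming Bessel's inequality. (The deficit equals ||v − Σ <v,e_j> e_j||^2, the squared distance from v to span{e_j}.)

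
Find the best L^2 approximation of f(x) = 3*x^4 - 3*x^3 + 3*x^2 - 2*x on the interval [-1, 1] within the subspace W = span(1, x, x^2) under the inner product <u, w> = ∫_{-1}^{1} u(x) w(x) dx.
g(x) = 39*x^2/7 - 19*x/5 - 9/35

The best approximation g ∈ W is the orthogonal projection of f onto W. Writing g = a_0 + a_1 x + a_2 x^2, the coefficients solve the normal equations G · a = b where
  G_{ij} = <φ_i, φ_j> and b_i = <f, φ_i>, with φ_0 = 1, φ_1 = x, φ_2 = x^2.
G =
  [2, 0, 2/3]
  [0, 2/3, 0]
  [2/3, 0, 2/5],
b = (16/5, -38/15, 72/35).
Solving gives a_0 = -9/35, a_1 = -19/5, a_2 = 39/7, so
  g(x) = 39*x^2/7 - 19*x/5 - 9/35.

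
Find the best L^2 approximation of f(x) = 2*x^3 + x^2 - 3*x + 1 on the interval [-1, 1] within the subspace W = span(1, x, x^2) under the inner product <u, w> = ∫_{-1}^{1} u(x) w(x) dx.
g(x) = x^2 - 9*x/5 + 1

The best approximation g ∈ W is the orthogonal projection of f onto W. Writing g = a_0 + a_1 x + a_2 x^2, the coefficients solve the normal equations G · a = b where
  G_{ij} = <φ_i, φ_j> and b_i = <f, φ_i>, with φ_0 = 1, φ_1 = x, φ_2 = x^2.
G =
  [2, 0, 2/3]
  [0, 2/3, 0]
  [2/3, 0, 2/5],
b = (8/3, -6/5, 16/15).
Solving gives a_0 = 1, a_1 = -9/5, a_2 = 1, so
  g(x) = x^2 - 9*x/5 + 1.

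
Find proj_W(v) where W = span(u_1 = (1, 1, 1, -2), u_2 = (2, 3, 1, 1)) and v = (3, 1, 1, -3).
proj_W(v) = (147/89, 152/89, 142/89, -269/89)

Set up U = [u_1 | ... | u_2] ∈ R^(4×2). The projector onto W = col(U) is P = U (U^T U)^(-1) U^T.
Compute U^T U =
  [7, 4]
  [4, 15],
and U^T v = (11, 7).
Solve U^T U · c = U^T v for the coefficients: c = (137/89, 5/89). The projection is proj_W(v) = U c.
Check: (v - proj_W(v)) · u_1 = 0  (should be 0).
Check: (v - proj_W(v)) · u_2 = 0  (should be 0).
Result: proj_W(v) = (147/89, 152/89, 142/89, -269/89).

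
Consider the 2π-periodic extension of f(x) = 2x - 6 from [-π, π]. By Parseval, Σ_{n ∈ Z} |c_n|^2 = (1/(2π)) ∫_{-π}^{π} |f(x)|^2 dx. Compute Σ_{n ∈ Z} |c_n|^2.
Σ |c_n|^2 = 4π^2/3 + 36

Expand and integrate term by term over [-π, π]:
  ∫ (2x)^2 dx = 4·(2π^3/3); ∫ 2·2·(-6)·x dx = 0 (odd integrand); ∫ (-6)^2 dx = 36·2π.
So (1/(2π)) ∫_{-π}^{π} (2x - 6)^2 dx = 4π^2/3 + 36 = 4π^2/3 + 36.
Parseval ⇒ Σ |c_n|^2 = 4π^2/3 + 36.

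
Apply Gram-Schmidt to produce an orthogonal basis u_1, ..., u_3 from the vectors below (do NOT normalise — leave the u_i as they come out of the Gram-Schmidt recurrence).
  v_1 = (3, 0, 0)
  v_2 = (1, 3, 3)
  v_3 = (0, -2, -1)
Orthogonal basis:
  u_1 = (3, 0, 0)
  u_2 = (0, 3, 3)
  u_3 = (0, -1/2, 1/2)

Apply the Gram-Schmidt recurrence
  u_1 = v_1
  u_i = v_i − Σ_{j<i} ((v_i · u_j) / (u_j · u_j)) · u_j.

Step by step this gives:
  u_1 = (3, 0, 0)
  u_2 = (0, 3, 3)
  u_3 = (0, -1/2, 1/2)

Orthogonality check:
  u_2 · u_1 = 0 (should be 0)
  u_3 · u_1 = 0 (should be 0)
  u_3 · u_2 = 0 (should be 0)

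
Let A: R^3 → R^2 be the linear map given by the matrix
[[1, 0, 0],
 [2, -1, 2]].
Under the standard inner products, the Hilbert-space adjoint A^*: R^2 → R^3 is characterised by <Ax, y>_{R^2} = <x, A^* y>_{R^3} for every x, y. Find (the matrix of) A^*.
A^* = A^T =
[[1, 2],
 [0, -1],
 [0, 2]]

For real matrices with standard dot products, the defining identity <Ax, y> = <x, A^* y> gives (Ax)^T y = x^T (A^*) y, i.e. x^T A^T y = x^T (A^*) y. Since this holds for all x, y, we must have A^* = A^T. Therefore
A^* =
[[1, 2],
 [0, -1],
 [0, 2]].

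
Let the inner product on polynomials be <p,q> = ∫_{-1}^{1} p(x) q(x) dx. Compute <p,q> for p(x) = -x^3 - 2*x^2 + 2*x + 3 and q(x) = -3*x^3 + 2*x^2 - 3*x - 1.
<p,q> = -694/105

Expand the product: p(x)·q(x) = 3*x^6 + 4*x^5 - 7*x^4 + 2*x^3 + 2*x^2 - 11*x - 3.
∫_{-1}^{1} of each monomial x^k gives [2/(k+1) if k even, 0 if k odd]. Integrating term-by-term (or equivalently evaluating the antiderivative F(x) = 3*x^7/7 + 2*x^6/3 - 7*x^5/5 + x^4/2 + 2*x^3/3 - 11*x^2/2 - 3*x at the endpoints):
  F(1) − F(−1) = -802/105 − (-36/35) = -694/105.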